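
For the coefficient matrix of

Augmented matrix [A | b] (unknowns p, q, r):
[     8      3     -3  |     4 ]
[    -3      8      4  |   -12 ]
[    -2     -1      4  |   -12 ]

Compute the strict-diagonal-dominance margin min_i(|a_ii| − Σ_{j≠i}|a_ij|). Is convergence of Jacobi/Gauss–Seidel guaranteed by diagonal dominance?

1

row 1: |8| − (3+3) = 2
row 2: |8| − (3+4) = 1
row 3: |4| − (2+1) = 1
minimum over rows = 1 → strictly diagonally dominant (convergence guaranteed)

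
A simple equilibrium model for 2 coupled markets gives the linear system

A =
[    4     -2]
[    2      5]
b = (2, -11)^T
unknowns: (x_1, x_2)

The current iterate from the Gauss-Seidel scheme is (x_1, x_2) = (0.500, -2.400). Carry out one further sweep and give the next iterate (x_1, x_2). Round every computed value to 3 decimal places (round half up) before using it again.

One sweep:
  x_1 = (2 - (-2)·-2.400) / (4) = -0.700
  x_2 = (-11 - (2)·-0.700) / (5) = -1.920

(-0.700, -1.920)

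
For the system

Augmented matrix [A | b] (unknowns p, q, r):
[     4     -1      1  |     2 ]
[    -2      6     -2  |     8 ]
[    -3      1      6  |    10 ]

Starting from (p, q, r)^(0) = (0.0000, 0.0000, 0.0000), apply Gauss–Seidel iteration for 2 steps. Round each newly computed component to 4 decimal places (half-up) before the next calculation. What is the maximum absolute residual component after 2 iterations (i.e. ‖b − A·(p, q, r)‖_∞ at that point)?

Iteration 1:
  p = (2 - (-1)·0.0000 - (1)·0.0000) / (4) = 0.5000
  q = (8 - (-2)·0.5000 - (-2)·0.0000) / (6) = 1.5000
  r = (10 - (-3)·0.5000 - (1)·1.5000) / (6) = 1.6667
Iteration 2:
  p = (2 - (-1)·1.5000 - (1)·1.6667) / (4) = 0.4583
  q = (8 - (-2)·0.4583 - (-2)·1.6667) / (6) = 2.0417
  r = (10 - (-3)·0.4583 - (1)·2.0417) / (6) = 1.5555
Residual b − A·x = (0.6530, -0.2226, 0.0002); ∞-norm = 0.6530

0.6530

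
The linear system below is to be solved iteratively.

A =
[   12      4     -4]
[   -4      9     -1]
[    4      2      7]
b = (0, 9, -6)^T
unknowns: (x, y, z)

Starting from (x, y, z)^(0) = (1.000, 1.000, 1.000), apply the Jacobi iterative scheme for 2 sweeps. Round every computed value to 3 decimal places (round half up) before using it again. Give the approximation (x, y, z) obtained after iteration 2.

(-1.090, 0.810, -1.302)

Iteration 1:
  x = (0 - (4)·1.000 - (-4)·1.000) / (12) = 0.000
  y = (9 - (-4)·1.000 - (-1)·1.000) / (9) = 1.556
  z = (-6 - (4)·1.000 - (2)·1.000) / (7) = -1.714
Iteration 2:
  x = (0 - (4)·1.556 - (-4)·-1.714) / (12) = -1.090
  y = (9 - (-4)·0.000 - (-1)·-1.714) / (9) = 0.810
  z = (-6 - (4)·0.000 - (2)·1.556) / (7) = -1.302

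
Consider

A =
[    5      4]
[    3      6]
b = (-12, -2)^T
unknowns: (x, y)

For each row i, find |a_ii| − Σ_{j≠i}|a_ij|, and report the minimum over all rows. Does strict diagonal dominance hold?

1

row 1: |5| − (4) = 1
row 2: |6| − (3) = 3
minimum over rows = 1 → strictly diagonally dominant (convergence guaranteed)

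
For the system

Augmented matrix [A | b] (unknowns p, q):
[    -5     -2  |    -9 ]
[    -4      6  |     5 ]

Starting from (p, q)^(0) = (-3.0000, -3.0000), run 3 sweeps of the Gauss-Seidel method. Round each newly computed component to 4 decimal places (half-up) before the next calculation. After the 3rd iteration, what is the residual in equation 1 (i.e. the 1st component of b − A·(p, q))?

0.8297

Iteration 1:
  p = (-9 - (-2)·-3.0000) / (-5) = 3.0000
  q = (5 - (-4)·3.0000) / (6) = 2.8333
Iteration 2:
  p = (-9 - (-2)·2.8333) / (-5) = 0.6667
  q = (5 - (-4)·0.6667) / (6) = 1.2778
Iteration 3:
  p = (-9 - (-2)·1.2778) / (-5) = 1.2889
  q = (5 - (-4)·1.2889) / (6) = 1.6926
Residual b − A·x = (0.8297, 0.0000)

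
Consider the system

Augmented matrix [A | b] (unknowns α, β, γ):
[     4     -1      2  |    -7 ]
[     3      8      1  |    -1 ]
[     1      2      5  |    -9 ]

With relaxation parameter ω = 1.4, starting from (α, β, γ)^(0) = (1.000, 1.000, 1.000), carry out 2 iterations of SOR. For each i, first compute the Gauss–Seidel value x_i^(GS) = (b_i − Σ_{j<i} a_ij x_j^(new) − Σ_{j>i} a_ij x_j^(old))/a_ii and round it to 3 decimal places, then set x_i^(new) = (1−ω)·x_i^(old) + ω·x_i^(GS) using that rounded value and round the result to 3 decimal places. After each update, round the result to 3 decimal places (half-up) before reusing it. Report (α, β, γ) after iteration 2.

(0.937, -0.593, -1.432)

Iteration 1:
  α: GS value = (-7 - (-1)·1.000 - (2)·1.000) / (4) = -2.000;  α ← (1−ω)·1.000 + ω·-2.000 = -3.200
  β: GS value = (-1 - (3)·-3.200 - (1)·1.000) / (8) = 0.950;  β ← (1−ω)·1.000 + ω·0.950 = 0.930
  γ: GS value = (-9 - (1)·-3.200 - (2)·0.930) / (5) = -1.532;  γ ← (1−ω)·1.000 + ω·-1.532 = -2.545
Iteration 2:
  α: GS value = (-7 - (-1)·0.930 - (2)·-2.545) / (4) = -0.245;  α ← (1−ω)·-3.200 + ω·-0.245 = 0.937
  β: GS value = (-1 - (3)·0.937 - (1)·-2.545) / (8) = -0.158;  β ← (1−ω)·0.930 + ω·-0.158 = -0.593
  γ: GS value = (-9 - (1)·0.937 - (2)·-0.593) / (5) = -1.750;  γ ← (1−ω)·-2.545 + ω·-1.750 = -1.432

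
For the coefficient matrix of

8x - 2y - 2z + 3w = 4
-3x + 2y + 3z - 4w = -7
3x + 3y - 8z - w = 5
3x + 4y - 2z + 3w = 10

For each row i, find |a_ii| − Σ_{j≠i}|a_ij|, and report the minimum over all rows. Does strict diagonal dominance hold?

-8

row 1: |8| − (2+2+3) = 1
row 2: |2| − (3+3+4) = -8
row 3: |-8| − (3+3+1) = 1
row 4: |3| − (3+4+2) = -6
minimum over rows = -8 → not strictly diagonally dominant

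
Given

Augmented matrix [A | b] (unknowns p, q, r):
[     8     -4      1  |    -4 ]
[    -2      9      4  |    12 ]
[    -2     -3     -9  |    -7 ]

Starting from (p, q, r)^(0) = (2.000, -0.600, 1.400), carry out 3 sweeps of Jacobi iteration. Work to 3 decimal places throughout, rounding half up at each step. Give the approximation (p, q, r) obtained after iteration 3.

Iteration 1:
  p = (-4 - (-4)·-0.600 - (1)·1.400) / (8) = -0.975
  q = (12 - (-2)·2.000 - (4)·1.400) / (9) = 1.156
  r = (-7 - (-2)·2.000 - (-3)·-0.600) / (-9) = 0.533
Iteration 2:
  p = (-4 - (-4)·1.156 - (1)·0.533) / (8) = 0.011
  q = (12 - (-2)·-0.975 - (4)·0.533) / (9) = 0.880
  r = (-7 - (-2)·-0.975 - (-3)·1.156) / (-9) = 0.609
Iteration 3:
  p = (-4 - (-4)·0.880 - (1)·0.609) / (8) = -0.136
  q = (12 - (-2)·0.011 - (4)·0.609) / (9) = 1.065
  r = (-7 - (-2)·0.011 - (-3)·0.880) / (-9) = 0.482

(-0.136, 1.065, 0.482)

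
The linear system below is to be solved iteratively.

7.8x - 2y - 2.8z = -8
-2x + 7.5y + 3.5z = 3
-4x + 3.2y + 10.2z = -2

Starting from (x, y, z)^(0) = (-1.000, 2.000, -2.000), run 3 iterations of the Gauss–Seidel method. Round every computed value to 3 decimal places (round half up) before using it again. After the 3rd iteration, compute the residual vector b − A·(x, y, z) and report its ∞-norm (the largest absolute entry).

Iteration 1:
  x = (-8 - (-2)·2.000 - (-2.8)·-2.000) / (7.8) = -1.231
  y = (3 - (-2)·-1.231 - (3.5)·-2.000) / (7.5) = 1.005
  z = (-2 - (-4)·-1.231 - (3.2)·1.005) / (10.2) = -0.994
Iteration 2:
  x = (-8 - (-2)·1.005 - (-2.8)·-0.994) / (7.8) = -1.125
  y = (3 - (-2)·-1.125 - (3.5)·-0.994) / (7.5) = 0.564
  z = (-2 - (-4)·-1.125 - (3.2)·0.564) / (10.2) = -0.814
Iteration 3:
  x = (-8 - (-2)·0.564 - (-2.8)·-0.814) / (7.8) = -1.173
  y = (3 - (-2)·-1.173 - (3.5)·-0.814) / (7.5) = 0.467
  z = (-2 - (-4)·-1.173 - (3.2)·0.467) / (10.2) = -0.803
Residual b − A·x = (-0.165, -0.038, 0.004); ∞-norm = 0.165

0.165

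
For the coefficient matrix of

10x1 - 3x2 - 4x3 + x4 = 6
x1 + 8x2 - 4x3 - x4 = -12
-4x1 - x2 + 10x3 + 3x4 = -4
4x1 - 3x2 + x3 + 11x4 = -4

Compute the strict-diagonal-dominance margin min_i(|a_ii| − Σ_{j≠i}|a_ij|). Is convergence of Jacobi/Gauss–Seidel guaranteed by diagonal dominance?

2

row 1: |10| − (3+4+1) = 2
row 2: |8| − (1+4+1) = 2
row 3: |10| − (4+1+3) = 2
row 4: |11| − (4+3+1) = 3
minimum over rows = 2 → strictly diagonally dominant (convergence guaranteed)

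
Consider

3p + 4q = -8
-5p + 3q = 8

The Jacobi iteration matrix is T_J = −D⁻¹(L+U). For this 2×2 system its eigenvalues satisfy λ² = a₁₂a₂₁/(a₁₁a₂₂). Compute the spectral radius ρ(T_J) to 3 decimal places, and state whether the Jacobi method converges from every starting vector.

a₁₂a₂₁/(a₁₁a₂₂) = (4)·(-5) / ((3)·(3)) = -2.222222
ρ = √|-2.222222| = √2.222222 = 1.491
ρ > 1, so Jacobi diverges

1.491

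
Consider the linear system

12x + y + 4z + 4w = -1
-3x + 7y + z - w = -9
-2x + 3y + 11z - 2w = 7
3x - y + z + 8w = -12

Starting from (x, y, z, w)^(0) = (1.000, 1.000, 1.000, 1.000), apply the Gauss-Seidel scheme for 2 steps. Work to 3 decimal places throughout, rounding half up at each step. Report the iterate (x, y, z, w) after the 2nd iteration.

(0.193, -1.581, 0.824, -1.873)

Iteration 1:
  x = (-1 - (1)·1.000 - (4)·1.000 - (4)·1.000) / (12) = -0.833
  y = (-9 - (-3)·-0.833 - (1)·1.000 - (-1)·1.000) / (7) = -1.643
  z = (7 - (-2)·-0.833 - (3)·-1.643 - (-2)·1.000) / (11) = 1.115
  w = (-12 - (3)·-0.833 - (-1)·-1.643 - (1)·1.115) / (8) = -1.532
Iteration 2:
  x = (-1 - (1)·-1.643 - (4)·1.115 - (4)·-1.532) / (12) = 0.193
  y = (-9 - (-3)·0.193 - (1)·1.115 - (-1)·-1.532) / (7) = -1.581
  z = (7 - (-2)·0.193 - (3)·-1.581 - (-2)·-1.532) / (11) = 0.824
  w = (-12 - (3)·0.193 - (-1)·-1.581 - (1)·0.824) / (8) = -1.873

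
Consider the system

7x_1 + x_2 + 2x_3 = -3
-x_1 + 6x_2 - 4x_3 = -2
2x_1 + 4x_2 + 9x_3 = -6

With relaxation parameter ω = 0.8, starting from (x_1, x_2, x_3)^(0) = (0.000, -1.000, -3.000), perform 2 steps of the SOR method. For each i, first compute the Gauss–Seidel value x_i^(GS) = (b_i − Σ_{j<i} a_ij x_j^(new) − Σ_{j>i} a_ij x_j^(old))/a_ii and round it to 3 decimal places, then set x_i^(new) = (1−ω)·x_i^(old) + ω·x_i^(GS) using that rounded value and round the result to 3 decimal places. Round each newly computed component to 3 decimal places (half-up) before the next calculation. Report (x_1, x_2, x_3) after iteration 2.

Iteration 1:
  x_1: GS value = (-3 - (1)·-1.000 - (2)·-3.000) / (7) = 0.571;  x_1 ← (1−ω)·0.000 + ω·0.571 = 0.457
  x_2: GS value = (-2 - (-1)·0.457 - (-4)·-3.000) / (6) = -2.257;  x_2 ← (1−ω)·-1.000 + ω·-2.257 = -2.006
  x_3: GS value = (-6 - (2)·0.457 - (4)·-2.006) / (9) = 0.123;  x_3 ← (1−ω)·-3.000 + ω·0.123 = -0.502
Iteration 2:
  x_1: GS value = (-3 - (1)·-2.006 - (2)·-0.502) / (7) = 0.001;  x_1 ← (1−ω)·0.457 + ω·0.001 = 0.092
  x_2: GS value = (-2 - (-1)·0.092 - (-4)·-0.502) / (6) = -0.653;  x_2 ← (1−ω)·-2.006 + ω·-0.653 = -0.924
  x_3: GS value = (-6 - (2)·0.092 - (4)·-0.924) / (9) = -0.276;  x_3 ← (1−ω)·-0.502 + ω·-0.276 = -0.321

(0.092, -0.924, -0.321)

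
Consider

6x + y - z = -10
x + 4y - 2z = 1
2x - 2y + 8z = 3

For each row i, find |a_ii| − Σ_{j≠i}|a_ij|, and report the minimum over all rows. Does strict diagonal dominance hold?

row 1: |6| − (1+1) = 4
row 2: |4| − (1+2) = 1
row 3: |8| − (2+2) = 4
minimum over rows = 1 → strictly diagonally dominant (convergence guaranteed)

1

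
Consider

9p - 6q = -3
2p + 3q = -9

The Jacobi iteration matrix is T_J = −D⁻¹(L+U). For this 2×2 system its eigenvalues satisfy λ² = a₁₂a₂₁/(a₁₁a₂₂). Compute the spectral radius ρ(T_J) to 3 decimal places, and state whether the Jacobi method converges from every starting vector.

a₁₂a₂₁/(a₁₁a₂₂) = (-6)·(2) / ((9)·(3)) = -0.444444
ρ = √|-0.444444| = √0.444444 = 0.667
ρ < 1, so Jacobi converges

0.667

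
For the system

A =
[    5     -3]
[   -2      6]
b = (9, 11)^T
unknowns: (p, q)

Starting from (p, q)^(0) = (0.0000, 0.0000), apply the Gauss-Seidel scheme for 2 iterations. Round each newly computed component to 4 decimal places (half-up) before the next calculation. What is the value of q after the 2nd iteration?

Iteration 1:
  p = (9 - (-3)·0.0000) / (5) = 1.8000
  q = (11 - (-2)·1.8000) / (6) = 2.4333
Iteration 2:
  p = (9 - (-3)·2.4333) / (5) = 3.2600
  q = (11 - (-2)·3.2600) / (6) = 2.9200

2.9200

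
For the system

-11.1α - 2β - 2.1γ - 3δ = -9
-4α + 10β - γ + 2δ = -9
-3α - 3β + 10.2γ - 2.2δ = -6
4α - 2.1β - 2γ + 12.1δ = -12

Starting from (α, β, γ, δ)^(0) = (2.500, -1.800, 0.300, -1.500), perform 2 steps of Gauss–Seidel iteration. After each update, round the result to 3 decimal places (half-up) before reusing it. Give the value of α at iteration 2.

Iteration 1:
  α = (-9 - (-2)·-1.800 - (-2.1)·0.300 - (-3)·-1.500) / (-11.1) = 1.484
  β = (-9 - (-4)·1.484 - (-1)·0.300 - (2)·-1.500) / (10) = 0.024
  γ = (-6 - (-3)·1.484 - (-3)·0.024 - (-2.2)·-1.500) / (10.2) = -0.468
  δ = (-12 - (4)·1.484 - (-2.1)·0.024 - (-2)·-0.468) / (12.1) = -1.556
Iteration 2:
  α = (-9 - (-2)·0.024 - (-2.1)·-0.468 - (-3)·-1.556) / (-11.1) = 1.316
  β = (-9 - (-4)·1.316 - (-1)·-0.468 - (2)·-1.556) / (10) = -0.109
  γ = (-6 - (-3)·1.316 - (-3)·-0.109 - (-2.2)·-1.556) / (10.2) = -0.569
  δ = (-12 - (4)·1.316 - (-2.1)·-0.109 - (-2)·-0.569) / (12.1) = -1.540

1.316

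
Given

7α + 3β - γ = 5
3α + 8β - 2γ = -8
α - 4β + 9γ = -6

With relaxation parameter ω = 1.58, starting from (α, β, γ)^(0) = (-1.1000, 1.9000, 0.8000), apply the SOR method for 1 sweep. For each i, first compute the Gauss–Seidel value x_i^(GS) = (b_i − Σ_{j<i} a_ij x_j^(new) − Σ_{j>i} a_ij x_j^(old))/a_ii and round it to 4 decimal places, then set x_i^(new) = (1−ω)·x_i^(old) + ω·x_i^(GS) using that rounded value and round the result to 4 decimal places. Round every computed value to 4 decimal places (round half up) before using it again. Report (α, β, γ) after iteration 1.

Iteration 1:
  α: GS value = (5 - (3)·1.9000 - (-1)·0.8000) / (7) = 0.0143;  α ← (1−ω)·-1.1000 + ω·0.0143 = 0.6606
  β: GS value = (-8 - (3)·0.6606 - (-2)·0.8000) / (8) = -1.0477;  β ← (1−ω)·1.9000 + ω·-1.0477 = -2.7574
  γ: GS value = (-6 - (1)·0.6606 - (-4)·-2.7574) / (9) = -1.9656;  γ ← (1−ω)·0.8000 + ω·-1.9656 = -3.5696

(0.6606, -2.7574, -3.5696)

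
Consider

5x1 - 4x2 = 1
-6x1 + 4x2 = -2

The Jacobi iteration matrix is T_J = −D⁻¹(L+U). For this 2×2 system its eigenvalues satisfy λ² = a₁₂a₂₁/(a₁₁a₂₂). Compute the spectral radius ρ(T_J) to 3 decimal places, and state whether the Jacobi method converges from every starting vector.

a₁₂a₂₁/(a₁₁a₂₂) = (-4)·(-6) / ((5)·(4)) = 1.200000
ρ = √|1.200000| = √1.200000 = 1.095
ρ > 1, so Jacobi diverges

1.095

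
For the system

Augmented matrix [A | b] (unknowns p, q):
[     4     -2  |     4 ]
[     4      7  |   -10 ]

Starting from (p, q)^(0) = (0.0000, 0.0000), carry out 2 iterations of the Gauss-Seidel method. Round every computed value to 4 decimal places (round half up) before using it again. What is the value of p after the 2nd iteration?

0.0000

Iteration 1:
  p = (4 - (-2)·0.0000) / (4) = 1.0000
  q = (-10 - (4)·1.0000) / (7) = -2.0000
Iteration 2:
  p = (4 - (-2)·-2.0000) / (4) = 0.0000
  q = (-10 - (4)·0.0000) / (7) = -1.4286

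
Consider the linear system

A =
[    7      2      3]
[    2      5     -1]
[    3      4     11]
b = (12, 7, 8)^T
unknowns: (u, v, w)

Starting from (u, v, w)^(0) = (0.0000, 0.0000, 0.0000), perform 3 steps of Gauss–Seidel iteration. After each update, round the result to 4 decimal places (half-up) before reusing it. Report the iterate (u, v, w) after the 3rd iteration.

Iteration 1:
  u = (12 - (2)·0.0000 - (3)·0.0000) / (7) = 1.7143
  v = (7 - (2)·1.7143 - (-1)·0.0000) / (5) = 0.7143
  w = (8 - (3)·1.7143 - (4)·0.7143) / (11) = 0.0000
Iteration 2:
  u = (12 - (2)·0.7143 - (3)·0.0000) / (7) = 1.5102
  v = (7 - (2)·1.5102 - (-1)·0.0000) / (5) = 0.7959
  w = (8 - (3)·1.5102 - (4)·0.7959) / (11) = 0.0260
Iteration 3:
  u = (12 - (2)·0.7959 - (3)·0.0260) / (7) = 1.4757
  v = (7 - (2)·1.4757 - (-1)·0.0260) / (5) = 0.8149
  w = (8 - (3)·1.4757 - (4)·0.8149) / (11) = 0.0285

(1.4757, 0.8149, 0.0285)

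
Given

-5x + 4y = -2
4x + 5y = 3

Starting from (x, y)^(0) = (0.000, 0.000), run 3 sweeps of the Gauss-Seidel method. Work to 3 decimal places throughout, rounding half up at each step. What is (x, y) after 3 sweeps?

(0.481, 0.215)

Iteration 1:
  x = (-2 - (4)·0.000) / (-5) = 0.400
  y = (3 - (4)·0.400) / (5) = 0.280
Iteration 2:
  x = (-2 - (4)·0.280) / (-5) = 0.624
  y = (3 - (4)·0.624) / (5) = 0.101
Iteration 3:
  x = (-2 - (4)·0.101) / (-5) = 0.481
  y = (3 - (4)·0.481) / (5) = 0.215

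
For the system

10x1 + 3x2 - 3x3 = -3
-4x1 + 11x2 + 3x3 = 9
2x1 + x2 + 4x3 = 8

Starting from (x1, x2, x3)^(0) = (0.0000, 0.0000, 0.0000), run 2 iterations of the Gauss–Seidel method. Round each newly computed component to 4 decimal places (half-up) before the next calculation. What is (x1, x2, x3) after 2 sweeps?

Iteration 1:
  x1 = (-3 - (3)·0.0000 - (-3)·0.0000) / (10) = -0.3000
  x2 = (9 - (-4)·-0.3000 - (3)·0.0000) / (11) = 0.7091
  x3 = (8 - (2)·-0.3000 - (1)·0.7091) / (4) = 1.9727
Iteration 2:
  x1 = (-3 - (3)·0.7091 - (-3)·1.9727) / (10) = 0.0791
  x2 = (9 - (-4)·0.0791 - (3)·1.9727) / (11) = 0.3089
  x3 = (8 - (2)·0.0791 - (1)·0.3089) / (4) = 1.8832

(0.0791, 0.3089, 1.8832)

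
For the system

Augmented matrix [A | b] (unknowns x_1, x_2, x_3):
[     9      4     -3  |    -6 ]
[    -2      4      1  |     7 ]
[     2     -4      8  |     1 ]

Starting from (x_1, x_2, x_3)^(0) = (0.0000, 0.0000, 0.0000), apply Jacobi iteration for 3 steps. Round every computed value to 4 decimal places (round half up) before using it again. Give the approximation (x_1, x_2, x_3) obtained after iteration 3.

(-0.8935, 0.7569, 1.1684)

Iteration 1:
  x_1 = (-6 - (4)·0.0000 - (-3)·0.0000) / (9) = -0.6667
  x_2 = (7 - (-2)·0.0000 - (1)·0.0000) / (4) = 1.7500
  x_3 = (1 - (2)·0.0000 - (-4)·0.0000) / (8) = 0.1250
Iteration 2:
  x_1 = (-6 - (4)·1.7500 - (-3)·0.1250) / (9) = -1.4028
  x_2 = (7 - (-2)·-0.6667 - (1)·0.1250) / (4) = 1.3854
  x_3 = (1 - (2)·-0.6667 - (-4)·1.7500) / (8) = 1.1667
Iteration 3:
  x_1 = (-6 - (4)·1.3854 - (-3)·1.1667) / (9) = -0.8935
  x_2 = (7 - (-2)·-1.4028 - (1)·1.1667) / (4) = 0.7569
  x_3 = (1 - (2)·-1.4028 - (-4)·1.3854) / (8) = 1.1684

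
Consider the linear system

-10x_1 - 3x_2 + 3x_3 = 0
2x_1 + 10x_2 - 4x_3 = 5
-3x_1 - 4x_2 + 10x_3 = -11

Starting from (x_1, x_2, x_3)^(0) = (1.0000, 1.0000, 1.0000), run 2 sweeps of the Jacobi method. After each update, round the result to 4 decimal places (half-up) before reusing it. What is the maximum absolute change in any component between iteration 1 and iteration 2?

0.4200

Iteration 1:
  x_1 = (0 - (-3)·1.0000 - (3)·1.0000) / (-10) = 0.0000
  x_2 = (5 - (2)·1.0000 - (-4)·1.0000) / (10) = 0.7000
  x_3 = (-11 - (-3)·1.0000 - (-4)·1.0000) / (10) = -0.4000
Iteration 2:
  x_1 = (0 - (-3)·0.7000 - (3)·-0.4000) / (-10) = -0.3300
  x_2 = (5 - (2)·0.0000 - (-4)·-0.4000) / (10) = 0.3400
  x_3 = (-11 - (-3)·0.0000 - (-4)·0.7000) / (10) = -0.8200
Change: (-0.3300, -0.3600, -0.4200) → max |·| = 0.4200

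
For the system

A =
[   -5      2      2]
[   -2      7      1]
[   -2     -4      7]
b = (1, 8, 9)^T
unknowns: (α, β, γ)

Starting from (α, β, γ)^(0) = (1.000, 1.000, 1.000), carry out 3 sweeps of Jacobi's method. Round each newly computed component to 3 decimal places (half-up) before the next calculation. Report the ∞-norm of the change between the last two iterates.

Iteration 1:
  α = (1 - (2)·1.000 - (2)·1.000) / (-5) = 0.600
  β = (8 - (-2)·1.000 - (1)·1.000) / (7) = 1.286
  γ = (9 - (-2)·1.000 - (-4)·1.000) / (7) = 2.143
Iteration 2:
  α = (1 - (2)·1.286 - (2)·2.143) / (-5) = 1.172
  β = (8 - (-2)·0.600 - (1)·2.143) / (7) = 1.008
  γ = (9 - (-2)·0.600 - (-4)·1.286) / (7) = 2.192
Iteration 3:
  α = (1 - (2)·1.008 - (2)·2.192) / (-5) = 1.080
  β = (8 - (-2)·1.172 - (1)·2.192) / (7) = 1.165
  γ = (9 - (-2)·1.172 - (-4)·1.008) / (7) = 2.197
Change: (-0.092, 0.157, 0.005) → max |·| = 0.157

0.157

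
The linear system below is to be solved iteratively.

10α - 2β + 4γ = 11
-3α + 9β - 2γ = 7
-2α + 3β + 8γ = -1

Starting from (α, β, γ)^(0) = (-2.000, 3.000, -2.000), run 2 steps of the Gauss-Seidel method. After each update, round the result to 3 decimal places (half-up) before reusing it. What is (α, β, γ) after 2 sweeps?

(1.309, 1.228, -0.258)

Iteration 1:
  α = (11 - (-2)·3.000 - (4)·-2.000) / (10) = 2.500
  β = (7 - (-3)·2.500 - (-2)·-2.000) / (9) = 1.167
  γ = (-1 - (-2)·2.500 - (3)·1.167) / (8) = 0.062
Iteration 2:
  α = (11 - (-2)·1.167 - (4)·0.062) / (10) = 1.309
  β = (7 - (-3)·1.309 - (-2)·0.062) / (9) = 1.228
  γ = (-1 - (-2)·1.309 - (3)·1.228) / (8) = -0.258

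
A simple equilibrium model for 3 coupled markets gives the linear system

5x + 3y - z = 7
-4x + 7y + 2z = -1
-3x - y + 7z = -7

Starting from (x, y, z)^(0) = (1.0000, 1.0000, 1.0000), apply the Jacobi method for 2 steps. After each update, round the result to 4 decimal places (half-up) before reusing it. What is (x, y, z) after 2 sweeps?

(1.2285, 0.5510, -0.5510)

Iteration 1:
  x = (7 - (3)·1.0000 - (-1)·1.0000) / (5) = 1.0000
  y = (-1 - (-4)·1.0000 - (2)·1.0000) / (7) = 0.1429
  z = (-7 - (-3)·1.0000 - (-1)·1.0000) / (7) = -0.4286
Iteration 2:
  x = (7 - (3)·0.1429 - (-1)·-0.4286) / (5) = 1.2285
  y = (-1 - (-4)·1.0000 - (2)·-0.4286) / (7) = 0.5510
  z = (-7 - (-3)·1.0000 - (-1)·0.1429) / (7) = -0.5510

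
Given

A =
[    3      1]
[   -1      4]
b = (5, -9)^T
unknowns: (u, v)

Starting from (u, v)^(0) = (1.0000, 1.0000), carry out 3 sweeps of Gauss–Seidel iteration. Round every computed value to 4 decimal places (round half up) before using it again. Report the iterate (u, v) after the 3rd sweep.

(2.2245, -1.6939)

Iteration 1:
  u = (5 - (1)·1.0000) / (3) = 1.3333
  v = (-9 - (-1)·1.3333) / (4) = -1.9167
Iteration 2:
  u = (5 - (1)·-1.9167) / (3) = 2.3056
  v = (-9 - (-1)·2.3056) / (4) = -1.6736
Iteration 3:
  u = (5 - (1)·-1.6736) / (3) = 2.2245
  v = (-9 - (-1)·2.2245) / (4) = -1.6939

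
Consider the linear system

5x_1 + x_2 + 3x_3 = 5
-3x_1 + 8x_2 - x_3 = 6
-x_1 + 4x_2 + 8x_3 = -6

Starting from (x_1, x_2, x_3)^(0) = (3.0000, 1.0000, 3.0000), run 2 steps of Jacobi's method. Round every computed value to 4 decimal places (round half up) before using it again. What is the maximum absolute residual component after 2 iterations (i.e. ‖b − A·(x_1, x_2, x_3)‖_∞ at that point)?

Iteration 1:
  x_1 = (5 - (1)·1.0000 - (3)·3.0000) / (5) = -1.0000
  x_2 = (6 - (-3)·3.0000 - (-1)·3.0000) / (8) = 2.2500
  x_3 = (-6 - (-1)·3.0000 - (4)·1.0000) / (8) = -0.8750
Iteration 2:
  x_1 = (5 - (1)·2.2500 - (3)·-0.8750) / (5) = 1.0750
  x_2 = (6 - (-3)·-1.0000 - (-1)·-0.8750) / (8) = 0.2656
  x_3 = (-6 - (-1)·-1.0000 - (4)·2.2500) / (8) = -2.0000
Residual b − A·x = (5.3594, 5.1002, 10.0126); ∞-norm = 10.0126

10.0126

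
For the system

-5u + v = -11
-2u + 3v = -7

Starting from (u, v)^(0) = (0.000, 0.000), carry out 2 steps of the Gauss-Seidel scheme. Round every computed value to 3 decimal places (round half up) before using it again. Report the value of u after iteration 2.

2.027

Iteration 1:
  u = (-11 - (1)·0.000) / (-5) = 2.200
  v = (-7 - (-2)·2.200) / (3) = -0.867
Iteration 2:
  u = (-11 - (1)·-0.867) / (-5) = 2.027
  v = (-7 - (-2)·2.027) / (3) = -0.982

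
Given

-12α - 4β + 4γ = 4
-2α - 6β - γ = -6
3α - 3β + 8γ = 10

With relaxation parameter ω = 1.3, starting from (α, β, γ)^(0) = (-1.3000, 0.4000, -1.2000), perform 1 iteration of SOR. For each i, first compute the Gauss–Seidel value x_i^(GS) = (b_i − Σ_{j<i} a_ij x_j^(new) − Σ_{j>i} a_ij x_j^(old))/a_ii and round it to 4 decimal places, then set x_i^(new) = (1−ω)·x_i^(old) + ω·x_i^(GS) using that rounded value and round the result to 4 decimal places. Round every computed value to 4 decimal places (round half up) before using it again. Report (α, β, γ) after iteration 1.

(-0.7367, 1.7593, 3.2018)

Iteration 1:
  α: GS value = (4 - (-4)·0.4000 - (4)·-1.2000) / (-12) = -0.8667;  α ← (1−ω)·-1.3000 + ω·-0.8667 = -0.7367
  β: GS value = (-6 - (-2)·-0.7367 - (-1)·-1.2000) / (-6) = 1.4456;  β ← (1−ω)·0.4000 + ω·1.4456 = 1.7593
  γ: GS value = (10 - (3)·-0.7367 - (-3)·1.7593) / (8) = 2.1860;  γ ← (1−ω)·-1.2000 + ω·2.1860 = 3.2018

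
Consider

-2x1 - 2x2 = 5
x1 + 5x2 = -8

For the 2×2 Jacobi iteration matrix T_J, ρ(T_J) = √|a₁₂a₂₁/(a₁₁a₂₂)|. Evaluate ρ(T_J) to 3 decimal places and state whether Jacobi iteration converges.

a₁₂a₂₁/(a₁₁a₂₂) = (-2)·(1) / ((-2)·(5)) = 0.200000
ρ = √|0.200000| = √0.200000 = 0.447
ρ < 1, so Jacobi converges

0.447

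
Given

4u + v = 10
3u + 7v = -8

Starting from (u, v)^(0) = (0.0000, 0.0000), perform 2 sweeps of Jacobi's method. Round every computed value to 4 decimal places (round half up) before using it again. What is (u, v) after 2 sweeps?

Iteration 1:
  u = (10 - (1)·0.0000) / (4) = 2.5000
  v = (-8 - (3)·0.0000) / (7) = -1.1429
Iteration 2:
  u = (10 - (1)·-1.1429) / (4) = 2.7857
  v = (-8 - (3)·2.5000) / (7) = -2.2143

(2.7857, -2.2143)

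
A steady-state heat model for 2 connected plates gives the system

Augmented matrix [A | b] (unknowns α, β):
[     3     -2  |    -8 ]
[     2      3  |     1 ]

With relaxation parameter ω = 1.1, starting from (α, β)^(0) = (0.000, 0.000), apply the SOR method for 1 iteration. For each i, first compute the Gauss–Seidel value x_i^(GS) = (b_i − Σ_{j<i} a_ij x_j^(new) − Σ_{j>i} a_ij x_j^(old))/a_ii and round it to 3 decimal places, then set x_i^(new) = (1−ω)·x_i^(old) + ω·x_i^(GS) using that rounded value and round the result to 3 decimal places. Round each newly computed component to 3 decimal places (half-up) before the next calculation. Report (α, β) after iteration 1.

(-2.934, 2.518)

Iteration 1:
  α: GS value = (-8 - (-2)·0.000) / (3) = -2.667;  α ← (1−ω)·0.000 + ω·-2.667 = -2.934
  β: GS value = (1 - (2)·-2.934) / (3) = 2.289;  β ← (1−ω)·0.000 + ω·2.289 = 2.518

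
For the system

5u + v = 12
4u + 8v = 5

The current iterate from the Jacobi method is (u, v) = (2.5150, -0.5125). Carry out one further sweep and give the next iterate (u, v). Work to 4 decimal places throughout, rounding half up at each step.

One sweep:
  u = (12 - (1)·-0.5125) / (5) = 2.5025
  v = (5 - (4)·2.5150) / (8) = -0.6325

(2.5025, -0.6325)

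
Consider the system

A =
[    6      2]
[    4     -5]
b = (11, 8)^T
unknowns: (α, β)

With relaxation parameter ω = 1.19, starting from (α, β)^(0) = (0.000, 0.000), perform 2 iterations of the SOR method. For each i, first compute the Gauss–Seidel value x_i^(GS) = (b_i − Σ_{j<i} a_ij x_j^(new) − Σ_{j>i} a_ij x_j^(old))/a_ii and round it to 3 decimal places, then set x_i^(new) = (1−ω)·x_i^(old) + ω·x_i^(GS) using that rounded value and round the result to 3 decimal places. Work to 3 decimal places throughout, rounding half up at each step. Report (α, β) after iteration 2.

Iteration 1:
  α: GS value = (11 - (2)·0.000) / (6) = 1.833;  α ← (1−ω)·0.000 + ω·1.833 = 2.181
  β: GS value = (8 - (4)·2.181) / (-5) = 0.145;  β ← (1−ω)·0.000 + ω·0.145 = 0.173
Iteration 2:
  α: GS value = (11 - (2)·0.173) / (6) = 1.776;  α ← (1−ω)·2.181 + ω·1.776 = 1.699
  β: GS value = (8 - (4)·1.699) / (-5) = -0.241;  β ← (1−ω)·0.173 + ω·-0.241 = -0.320

(1.699, -0.320)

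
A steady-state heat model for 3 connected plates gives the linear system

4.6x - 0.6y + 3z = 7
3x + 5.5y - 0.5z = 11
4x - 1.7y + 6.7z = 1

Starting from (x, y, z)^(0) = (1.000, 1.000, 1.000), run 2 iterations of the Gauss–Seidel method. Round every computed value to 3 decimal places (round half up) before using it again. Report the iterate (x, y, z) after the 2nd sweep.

(1.760, 1.035, -0.639)

Iteration 1:
  x = (7 - (-0.6)·1.000 - (3)·1.000) / (4.6) = 1.000
  y = (11 - (3)·1.000 - (-0.5)·1.000) / (5.5) = 1.545
  z = (1 - (4)·1.000 - (-1.7)·1.545) / (6.7) = -0.056
Iteration 2:
  x = (7 - (-0.6)·1.545 - (3)·-0.056) / (4.6) = 1.760
  y = (11 - (3)·1.760 - (-0.5)·-0.056) / (5.5) = 1.035
  z = (1 - (4)·1.760 - (-1.7)·1.035) / (6.7) = -0.639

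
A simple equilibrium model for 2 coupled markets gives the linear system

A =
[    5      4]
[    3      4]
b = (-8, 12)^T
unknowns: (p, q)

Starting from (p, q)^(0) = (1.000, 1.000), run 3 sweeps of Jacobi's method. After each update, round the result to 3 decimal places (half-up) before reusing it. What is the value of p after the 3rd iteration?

-5.440

Iteration 1:
  p = (-8 - (4)·1.000) / (5) = -2.400
  q = (12 - (3)·1.000) / (4) = 2.250
Iteration 2:
  p = (-8 - (4)·2.250) / (5) = -3.400
  q = (12 - (3)·-2.400) / (4) = 4.800
Iteration 3:
  p = (-8 - (4)·4.800) / (5) = -5.440
  q = (12 - (3)·-3.400) / (4) = 5.550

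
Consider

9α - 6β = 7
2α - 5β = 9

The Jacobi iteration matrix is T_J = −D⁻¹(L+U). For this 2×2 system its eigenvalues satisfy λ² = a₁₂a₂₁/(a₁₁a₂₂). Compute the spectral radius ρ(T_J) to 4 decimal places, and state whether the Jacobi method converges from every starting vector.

a₁₂a₂₁/(a₁₁a₂₂) = (-6)·(2) / ((9)·(-5)) = 0.266667
ρ = √|0.266667| = √0.266667 = 0.5164
ρ < 1, so Jacobi converges

0.5164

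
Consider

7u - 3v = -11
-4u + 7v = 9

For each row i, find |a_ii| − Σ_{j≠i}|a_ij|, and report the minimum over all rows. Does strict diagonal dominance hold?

3

row 1: |7| − (3) = 4
row 2: |7| − (4) = 3
minimum over rows = 3 → strictly diagonally dominant (convergence guaranteed)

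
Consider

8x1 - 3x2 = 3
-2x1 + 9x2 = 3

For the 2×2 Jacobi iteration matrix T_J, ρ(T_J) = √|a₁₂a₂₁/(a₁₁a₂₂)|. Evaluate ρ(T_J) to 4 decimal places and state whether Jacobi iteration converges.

0.2887

a₁₂a₂₁/(a₁₁a₂₂) = (-3)·(-2) / ((8)·(9)) = 0.083333
ρ = √|0.083333| = √0.083333 = 0.2887
ρ < 1, so Jacobi converges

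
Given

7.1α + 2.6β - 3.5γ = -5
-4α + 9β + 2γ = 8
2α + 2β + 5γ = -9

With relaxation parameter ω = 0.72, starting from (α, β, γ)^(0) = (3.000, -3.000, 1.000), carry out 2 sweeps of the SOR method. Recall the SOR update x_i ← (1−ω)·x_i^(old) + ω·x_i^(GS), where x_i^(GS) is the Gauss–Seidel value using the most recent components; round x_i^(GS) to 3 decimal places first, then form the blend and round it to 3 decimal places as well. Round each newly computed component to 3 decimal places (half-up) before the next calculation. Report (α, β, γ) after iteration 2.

(-0.646, 0.701, -1.725)

Iteration 1:
  α: GS value = (-5 - (2.6)·-3.000 - (-3.5)·1.000) / (7.1) = 0.887;  α ← (1−ω)·3.000 + ω·0.887 = 1.479
  β: GS value = (8 - (-4)·1.479 - (2)·1.000) / (9) = 1.324;  β ← (1−ω)·-3.000 + ω·1.324 = 0.113
  γ: GS value = (-9 - (2)·1.479 - (2)·0.113) / (5) = -2.437;  γ ← (1−ω)·1.000 + ω·-2.437 = -1.475
Iteration 2:
  α: GS value = (-5 - (2.6)·0.113 - (-3.5)·-1.475) / (7.1) = -1.473;  α ← (1−ω)·1.479 + ω·-1.473 = -0.646
  β: GS value = (8 - (-4)·-0.646 - (2)·-1.475) / (9) = 0.930;  β ← (1−ω)·0.113 + ω·0.930 = 0.701
  γ: GS value = (-9 - (2)·-0.646 - (2)·0.701) / (5) = -1.822;  γ ← (1−ω)·-1.475 + ω·-1.822 = -1.725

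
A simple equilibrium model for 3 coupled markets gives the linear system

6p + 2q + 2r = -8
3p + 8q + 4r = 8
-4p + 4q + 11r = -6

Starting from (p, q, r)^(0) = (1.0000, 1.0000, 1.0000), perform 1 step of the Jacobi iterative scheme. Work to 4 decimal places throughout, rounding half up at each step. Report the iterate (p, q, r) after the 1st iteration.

Iteration 1:
  p = (-8 - (2)·1.0000 - (2)·1.0000) / (6) = -2.0000
  q = (8 - (3)·1.0000 - (4)·1.0000) / (8) = 0.1250
  r = (-6 - (-4)·1.0000 - (4)·1.0000) / (11) = -0.5455

(-2.0000, 0.1250, -0.5455)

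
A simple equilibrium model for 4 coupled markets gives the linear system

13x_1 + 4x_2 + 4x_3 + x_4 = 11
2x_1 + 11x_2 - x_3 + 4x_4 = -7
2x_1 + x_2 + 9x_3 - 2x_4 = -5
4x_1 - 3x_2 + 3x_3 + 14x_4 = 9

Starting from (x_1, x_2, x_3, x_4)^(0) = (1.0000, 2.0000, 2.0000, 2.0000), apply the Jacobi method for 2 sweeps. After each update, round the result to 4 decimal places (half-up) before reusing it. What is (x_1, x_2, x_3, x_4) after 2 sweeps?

(1.4092, -0.7188, -0.2050, 0.6236)

Iteration 1:
  x_1 = (11 - (4)·2.0000 - (4)·2.0000 - (1)·2.0000) / (13) = -0.5385
  x_2 = (-7 - (2)·1.0000 - (-1)·2.0000 - (4)·2.0000) / (11) = -1.3636
  x_3 = (-5 - (2)·1.0000 - (1)·2.0000 - (-2)·2.0000) / (9) = -0.5556
  x_4 = (9 - (4)·1.0000 - (-3)·2.0000 - (3)·2.0000) / (14) = 0.3571
Iteration 2:
  x_1 = (11 - (4)·-1.3636 - (4)·-0.5556 - (1)·0.3571) / (13) = 1.4092
  x_2 = (-7 - (2)·-0.5385 - (-1)·-0.5556 - (4)·0.3571) / (11) = -0.7188
  x_3 = (-5 - (2)·-0.5385 - (1)·-1.3636 - (-2)·0.3571) / (9) = -0.2050
  x_4 = (9 - (4)·-0.5385 - (-3)·-1.3636 - (3)·-0.5556) / (14) = 0.6236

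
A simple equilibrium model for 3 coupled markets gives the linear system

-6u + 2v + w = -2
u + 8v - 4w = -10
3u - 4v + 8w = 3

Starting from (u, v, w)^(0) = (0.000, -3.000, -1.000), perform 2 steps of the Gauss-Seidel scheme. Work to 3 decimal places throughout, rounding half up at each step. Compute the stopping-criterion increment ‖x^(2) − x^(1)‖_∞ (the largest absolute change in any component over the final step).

0.595

Iteration 1:
  u = (-2 - (2)·-3.000 - (1)·-1.000) / (-6) = -0.833
  v = (-10 - (1)·-0.833 - (-4)·-1.000) / (8) = -1.646
  w = (3 - (3)·-0.833 - (-4)·-1.646) / (8) = -0.136
Iteration 2:
  u = (-2 - (2)·-1.646 - (1)·-0.136) / (-6) = -0.238
  v = (-10 - (1)·-0.238 - (-4)·-0.136) / (8) = -1.288
  w = (3 - (3)·-0.238 - (-4)·-1.288) / (8) = -0.180
Change: (0.595, 0.358, -0.044) → max |·| = 0.595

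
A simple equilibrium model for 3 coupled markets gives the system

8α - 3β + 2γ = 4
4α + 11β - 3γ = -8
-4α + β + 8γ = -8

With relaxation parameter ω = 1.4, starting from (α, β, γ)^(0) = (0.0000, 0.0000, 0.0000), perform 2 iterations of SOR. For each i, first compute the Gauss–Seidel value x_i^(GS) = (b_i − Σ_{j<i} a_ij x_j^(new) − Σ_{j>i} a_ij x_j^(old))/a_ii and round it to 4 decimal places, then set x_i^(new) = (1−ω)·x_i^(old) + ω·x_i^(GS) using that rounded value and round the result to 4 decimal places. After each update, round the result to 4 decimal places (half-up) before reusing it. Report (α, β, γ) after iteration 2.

Iteration 1:
  α: GS value = (4 - (-3)·0.0000 - (2)·0.0000) / (8) = 0.5000;  α ← (1−ω)·0.0000 + ω·0.5000 = 0.7000
  β: GS value = (-8 - (4)·0.7000 - (-3)·0.0000) / (11) = -0.9818;  β ← (1−ω)·0.0000 + ω·-0.9818 = -1.3745
  γ: GS value = (-8 - (-4)·0.7000 - (1)·-1.3745) / (8) = -0.4782;  γ ← (1−ω)·0.0000 + ω·-0.4782 = -0.6695
Iteration 2:
  α: GS value = (4 - (-3)·-1.3745 - (2)·-0.6695) / (8) = 0.1519;  α ← (1−ω)·0.7000 + ω·0.1519 = -0.0673
  β: GS value = (-8 - (4)·-0.0673 - (-3)·-0.6695) / (11) = -0.8854;  β ← (1−ω)·-1.3745 + ω·-0.8854 = -0.6898
  γ: GS value = (-8 - (-4)·-0.0673 - (1)·-0.6898) / (8) = -0.9474;  γ ← (1−ω)·-0.6695 + ω·-0.9474 = -1.0586

(-0.0673, -0.6898, -1.0586)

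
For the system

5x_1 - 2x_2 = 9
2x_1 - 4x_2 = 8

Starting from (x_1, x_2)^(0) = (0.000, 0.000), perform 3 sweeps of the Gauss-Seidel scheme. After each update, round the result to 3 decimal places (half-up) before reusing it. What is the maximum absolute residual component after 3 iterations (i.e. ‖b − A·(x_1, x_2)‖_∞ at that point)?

0.088

Iteration 1:
  x_1 = (9 - (-2)·0.000) / (5) = 1.800
  x_2 = (8 - (2)·1.800) / (-4) = -1.100
Iteration 2:
  x_1 = (9 - (-2)·-1.100) / (5) = 1.360
  x_2 = (8 - (2)·1.360) / (-4) = -1.320
Iteration 3:
  x_1 = (9 - (-2)·-1.320) / (5) = 1.272
  x_2 = (8 - (2)·1.272) / (-4) = -1.364
Residual b − A·x = (-0.088, 0.000); ∞-norm = 0.088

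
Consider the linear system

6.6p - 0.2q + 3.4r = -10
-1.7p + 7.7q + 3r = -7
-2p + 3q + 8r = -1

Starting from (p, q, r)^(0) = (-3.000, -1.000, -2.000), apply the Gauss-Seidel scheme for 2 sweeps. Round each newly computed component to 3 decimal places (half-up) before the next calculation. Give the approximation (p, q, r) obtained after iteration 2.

Iteration 1:
  p = (-10 - (-0.2)·-1.000 - (3.4)·-2.000) / (6.6) = -0.515
  q = (-7 - (-1.7)·-0.515 - (3)·-2.000) / (7.7) = -0.244
  r = (-1 - (-2)·-0.515 - (3)·-0.244) / (8) = -0.162
Iteration 2:
  p = (-10 - (-0.2)·-0.244 - (3.4)·-0.162) / (6.6) = -1.439
  q = (-7 - (-1.7)·-1.439 - (3)·-0.162) / (7.7) = -1.164
  r = (-1 - (-2)·-1.439 - (3)·-1.164) / (8) = -0.048

(-1.439, -1.164, -0.048)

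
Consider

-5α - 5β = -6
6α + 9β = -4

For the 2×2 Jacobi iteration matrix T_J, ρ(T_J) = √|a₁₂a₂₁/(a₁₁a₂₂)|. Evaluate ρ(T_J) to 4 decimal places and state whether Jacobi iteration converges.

a₁₂a₂₁/(a₁₁a₂₂) = (-5)·(6) / ((-5)·(9)) = 0.666667
ρ = √|0.666667| = √0.666667 = 0.8165
ρ < 1, so Jacobi converges

0.8165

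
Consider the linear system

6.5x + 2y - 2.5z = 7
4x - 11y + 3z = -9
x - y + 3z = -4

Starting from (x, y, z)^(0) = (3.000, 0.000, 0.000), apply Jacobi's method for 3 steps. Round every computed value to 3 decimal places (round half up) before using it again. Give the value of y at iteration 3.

0.382

Iteration 1:
  x = (7 - (2)·0.000 - (-2.5)·0.000) / (6.5) = 1.077
  y = (-9 - (4)·3.000 - (3)·0.000) / (-11) = 1.909
  z = (-4 - (1)·3.000 - (-1)·0.000) / (3) = -2.333
Iteration 2:
  x = (7 - (2)·1.909 - (-2.5)·-2.333) / (6.5) = -0.408
  y = (-9 - (4)·1.077 - (3)·-2.333) / (-11) = 0.574
  z = (-4 - (1)·1.077 - (-1)·1.909) / (3) = -1.056
Iteration 3:
  x = (7 - (2)·0.574 - (-2.5)·-1.056) / (6.5) = 0.494
  y = (-9 - (4)·-0.408 - (3)·-1.056) / (-11) = 0.382
  z = (-4 - (1)·-0.408 - (-1)·0.574) / (3) = -1.006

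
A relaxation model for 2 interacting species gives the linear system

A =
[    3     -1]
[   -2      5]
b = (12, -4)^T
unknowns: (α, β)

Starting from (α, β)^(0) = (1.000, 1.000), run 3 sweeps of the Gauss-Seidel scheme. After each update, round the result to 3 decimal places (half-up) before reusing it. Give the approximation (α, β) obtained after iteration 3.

Iteration 1:
  α = (12 - (-1)·1.000) / (3) = 4.333
  β = (-4 - (-2)·4.333) / (5) = 0.933
Iteration 2:
  α = (12 - (-1)·0.933) / (3) = 4.311
  β = (-4 - (-2)·4.311) / (5) = 0.924
Iteration 3:
  α = (12 - (-1)·0.924) / (3) = 4.308
  β = (-4 - (-2)·4.308) / (5) = 0.923

(4.308, 0.923)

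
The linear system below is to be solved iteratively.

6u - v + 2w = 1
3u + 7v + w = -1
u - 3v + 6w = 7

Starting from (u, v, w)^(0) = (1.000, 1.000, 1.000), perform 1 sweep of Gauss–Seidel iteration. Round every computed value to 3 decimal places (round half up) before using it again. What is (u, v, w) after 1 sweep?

(0.000, -0.286, 1.024)

Iteration 1:
  u = (1 - (-1)·1.000 - (2)·1.000) / (6) = 0.000
  v = (-1 - (3)·0.000 - (1)·1.000) / (7) = -0.286
  w = (7 - (1)·0.000 - (-3)·-0.286) / (6) = 1.024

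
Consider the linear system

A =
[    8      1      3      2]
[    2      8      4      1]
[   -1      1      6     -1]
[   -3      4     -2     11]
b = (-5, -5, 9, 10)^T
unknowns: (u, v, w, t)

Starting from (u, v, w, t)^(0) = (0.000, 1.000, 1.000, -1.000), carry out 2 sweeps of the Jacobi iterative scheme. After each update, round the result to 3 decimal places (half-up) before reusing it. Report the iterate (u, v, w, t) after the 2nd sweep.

Iteration 1:
  u = (-5 - (1)·1.000 - (3)·1.000 - (2)·-1.000) / (8) = -0.875
  v = (-5 - (2)·0.000 - (4)·1.000 - (1)·-1.000) / (8) = -1.000
  w = (9 - (-1)·0.000 - (1)·1.000 - (-1)·-1.000) / (6) = 1.167
  t = (10 - (-3)·0.000 - (4)·1.000 - (-2)·1.000) / (11) = 0.727
Iteration 2:
  u = (-5 - (1)·-1.000 - (3)·1.167 - (2)·0.727) / (8) = -1.119
  v = (-5 - (2)·-0.875 - (4)·1.167 - (1)·0.727) / (8) = -1.081
  w = (9 - (-1)·-0.875 - (1)·-1.000 - (-1)·0.727) / (6) = 1.642
  t = (10 - (-3)·-0.875 - (4)·-1.000 - (-2)·1.167) / (11) = 1.246

(-1.119, -1.081, 1.642, 1.246)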